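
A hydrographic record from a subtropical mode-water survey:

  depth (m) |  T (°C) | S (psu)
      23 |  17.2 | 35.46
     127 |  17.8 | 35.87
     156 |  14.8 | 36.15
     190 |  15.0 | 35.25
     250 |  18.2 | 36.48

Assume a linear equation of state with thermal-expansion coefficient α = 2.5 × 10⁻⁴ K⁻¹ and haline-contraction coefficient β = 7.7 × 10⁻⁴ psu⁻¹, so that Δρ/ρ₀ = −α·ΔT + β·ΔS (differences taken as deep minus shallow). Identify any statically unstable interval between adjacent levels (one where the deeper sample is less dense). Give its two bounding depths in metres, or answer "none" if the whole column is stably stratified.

156–190 m

Evaluate Δρ/ρ₀ = −αΔT + βΔS across each adjacent pair:
  23–127 m: −αΔT+βΔS = −(2.5 × 10⁻⁴)(+0.6)+(7.7 × 10⁻⁴)(+0.41) = 1.7 × 10⁻⁴ → stable
  127–156 m: −αΔT+βΔS = −(2.5 × 10⁻⁴)(-3.0)+(7.7 × 10⁻⁴)(+0.28) = 9.7 × 10⁻⁴ → stable
  156–190 m: −αΔT+βΔS = −(2.5 × 10⁻⁴)(+0.2)+(7.7 × 10⁻⁴)(-0.90) = -7.4 × 10⁻⁴ → UNSTABLE
  190–250 m: −αΔT+βΔS = −(2.5 × 10⁻⁴)(+3.2)+(7.7 × 10⁻⁴)(+1.23) = 1.5 × 10⁻⁴ → stable
The 156–190 m interval has Δρ < 0: lighter water underlies denser water.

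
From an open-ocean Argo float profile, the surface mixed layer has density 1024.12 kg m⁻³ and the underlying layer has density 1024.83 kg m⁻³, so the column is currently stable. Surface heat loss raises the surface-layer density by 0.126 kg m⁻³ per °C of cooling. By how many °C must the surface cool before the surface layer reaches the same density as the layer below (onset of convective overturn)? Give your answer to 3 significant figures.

Density deficit of the surface layer: 1024.83 − 1024.12 = 0.71 kg m⁻³.
Required change = 0.71 / 0.126 = 5.63 °C.

5.63 °C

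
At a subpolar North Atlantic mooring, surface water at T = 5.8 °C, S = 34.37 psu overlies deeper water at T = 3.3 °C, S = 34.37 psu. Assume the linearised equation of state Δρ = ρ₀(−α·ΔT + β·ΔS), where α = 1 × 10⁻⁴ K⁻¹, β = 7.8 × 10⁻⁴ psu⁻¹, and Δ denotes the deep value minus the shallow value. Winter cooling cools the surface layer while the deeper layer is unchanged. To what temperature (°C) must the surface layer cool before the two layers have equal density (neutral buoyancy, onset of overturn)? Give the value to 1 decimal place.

Neutral buoyancy requires Δρ = 0, i.e. −α(T_deep − T_surf′) + β(S_deep − S_surf) = 0.
T_surf′ = T_deep − (β/α)·ΔS = 3.3 − (7.8 × 10⁻⁴/1 × 10⁻⁴)·(+0.00) = 3.300 °C.
Cooling required: 5.8 − (3.300) = 2.500 °C.

3.3 °C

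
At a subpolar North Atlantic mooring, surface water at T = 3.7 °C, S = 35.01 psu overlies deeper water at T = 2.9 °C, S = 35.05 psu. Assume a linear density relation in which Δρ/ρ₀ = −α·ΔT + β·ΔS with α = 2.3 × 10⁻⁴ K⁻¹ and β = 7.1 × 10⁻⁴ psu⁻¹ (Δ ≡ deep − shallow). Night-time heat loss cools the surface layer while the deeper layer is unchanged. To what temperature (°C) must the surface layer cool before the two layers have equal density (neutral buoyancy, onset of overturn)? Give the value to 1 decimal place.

2.8 °C

Neutral buoyancy requires Δρ = 0, i.e. −α(T_deep − T_surf′) + β(S_deep − S_surf) = 0.
T_surf′ = T_deep − (β/α)·ΔS = 2.9 − (7.1 × 10⁻⁴/2.3 × 10⁻⁴)·(+0.04) = 2.777 °C.
Cooling required: 3.7 − (2.777) = 0.923 °C.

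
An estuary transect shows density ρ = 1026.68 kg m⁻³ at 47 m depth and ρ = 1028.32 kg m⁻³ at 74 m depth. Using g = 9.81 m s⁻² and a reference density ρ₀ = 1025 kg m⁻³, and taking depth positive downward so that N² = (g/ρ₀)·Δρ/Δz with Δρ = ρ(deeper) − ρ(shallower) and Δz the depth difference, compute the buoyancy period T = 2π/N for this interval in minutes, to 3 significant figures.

Δρ = 1028.32 − 1026.68 = 1.64 kg m⁻³ over Δz = 74 − 47 = 27 m.
N² = (9.81/1025) × (1.64/27) = 5.8133 × 10⁻⁴ s⁻².
N = √(5.8133 × 10⁻⁴) = 0.024111 rad s⁻¹, so T = 2π/N = 260.59 s = 4.3432 min ≈ 4.34 min.

4.34 min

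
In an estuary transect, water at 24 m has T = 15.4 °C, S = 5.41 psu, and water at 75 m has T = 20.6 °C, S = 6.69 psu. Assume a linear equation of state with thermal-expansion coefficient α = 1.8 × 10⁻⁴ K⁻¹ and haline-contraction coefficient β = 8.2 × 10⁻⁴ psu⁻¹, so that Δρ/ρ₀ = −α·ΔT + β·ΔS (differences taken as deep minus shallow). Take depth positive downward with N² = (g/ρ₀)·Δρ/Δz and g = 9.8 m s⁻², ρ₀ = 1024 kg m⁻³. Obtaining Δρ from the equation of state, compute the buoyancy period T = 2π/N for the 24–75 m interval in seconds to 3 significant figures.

ΔT = +5.2 K, ΔS = +1.28 psu (deep − shallow).
Δρ/ρ₀ = −αΔT + βΔS = -9.36 × 10⁻⁴ + 1.0496 × 10⁻³ = 1.136 × 10⁻⁴, so Δρ ≈ 0.1163 kg m⁻³.
N² = (g/ρ₀)·Δρ/Δz = g·(Δρ/ρ₀)/Δz = 9.8 × 1.136 × 10⁻⁴ / 51 = 2.1829 × 10⁻⁵ s⁻².
N = √(2.1829 × 10⁻⁵) = 4.6722 × 10⁻³ rad s⁻¹ → T = 2π/N = 1.3448 × 10³ s ≈ 1.34 × 10³ s.

1.34 × 10³ s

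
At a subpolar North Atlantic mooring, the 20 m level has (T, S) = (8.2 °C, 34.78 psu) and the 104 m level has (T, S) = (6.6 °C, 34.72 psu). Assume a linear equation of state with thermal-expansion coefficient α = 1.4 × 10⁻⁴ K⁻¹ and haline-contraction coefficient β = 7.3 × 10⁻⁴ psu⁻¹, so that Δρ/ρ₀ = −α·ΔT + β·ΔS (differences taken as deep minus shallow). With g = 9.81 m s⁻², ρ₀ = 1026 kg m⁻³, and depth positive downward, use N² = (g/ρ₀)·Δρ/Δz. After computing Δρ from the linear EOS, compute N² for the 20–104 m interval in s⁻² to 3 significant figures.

ΔT = -1.6 K, ΔS = -0.06 psu (deep − shallow).
Δρ/ρ₀ = −αΔT + βΔS = 2.24 × 10⁻⁴ − 4.38 × 10⁻⁵ = 1.802 × 10⁻⁴, so Δρ ≈ 0.1849 kg m⁻³.
N² = (g/ρ₀)·Δρ/Δz = g·(Δρ/ρ₀)/Δz = 9.81 × 1.802 × 10⁻⁴ / 84 = 2.1045 × 10⁻⁵ s⁻² ≈ 2.10 × 10⁻⁵ s⁻².

2.10 × 10⁻⁵ s⁻²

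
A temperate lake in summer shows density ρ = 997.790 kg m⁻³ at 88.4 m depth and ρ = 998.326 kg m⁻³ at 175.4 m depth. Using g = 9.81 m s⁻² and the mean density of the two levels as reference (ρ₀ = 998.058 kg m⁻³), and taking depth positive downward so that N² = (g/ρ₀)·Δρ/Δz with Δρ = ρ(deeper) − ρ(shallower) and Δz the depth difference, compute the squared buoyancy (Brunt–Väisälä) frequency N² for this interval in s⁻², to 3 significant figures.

6.06 × 10⁻⁵ s⁻²

Δρ = 998.326 − 997.790 = 0.536 kg m⁻³ over Δz = 175.4 − 88.4 = 87 m.
N² = (9.81/998.058) × (0.536/87) = 6.0556 × 10⁻⁵ s⁻² ≈ 6.06 × 10⁻⁵ s⁻².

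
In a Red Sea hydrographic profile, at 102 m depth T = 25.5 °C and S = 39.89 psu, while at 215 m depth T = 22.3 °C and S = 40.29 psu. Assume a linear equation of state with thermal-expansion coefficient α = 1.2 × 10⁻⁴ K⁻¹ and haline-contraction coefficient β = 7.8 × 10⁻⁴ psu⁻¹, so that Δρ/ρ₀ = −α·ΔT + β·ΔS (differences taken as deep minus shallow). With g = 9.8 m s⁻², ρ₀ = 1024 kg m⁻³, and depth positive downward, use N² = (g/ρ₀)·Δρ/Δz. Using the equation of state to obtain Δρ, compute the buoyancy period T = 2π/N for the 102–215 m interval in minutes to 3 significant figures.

ΔT = -3.2 K, ΔS = +0.40 psu (deep − shallow).
Δρ/ρ₀ = −αΔT + βΔS = 3.84 × 10⁻⁴ + 3.12 × 10⁻⁴ = 6.96 × 10⁻⁴, so Δρ ≈ 0.7127 kg m⁻³.
N² = (g/ρ₀)·Δρ/Δz = g·(Δρ/ρ₀)/Δz = 9.8 × 6.96 × 10⁻⁴ / 113 = 6.0361 × 10⁻⁵ s⁻².
N = √(6.0361 × 10⁻⁵) = 7.7692 × 10⁻³ rad s⁻¹ → T = 2π/N = 808.73 s = 13.479 min ≈ 13.5 min.

13.5 min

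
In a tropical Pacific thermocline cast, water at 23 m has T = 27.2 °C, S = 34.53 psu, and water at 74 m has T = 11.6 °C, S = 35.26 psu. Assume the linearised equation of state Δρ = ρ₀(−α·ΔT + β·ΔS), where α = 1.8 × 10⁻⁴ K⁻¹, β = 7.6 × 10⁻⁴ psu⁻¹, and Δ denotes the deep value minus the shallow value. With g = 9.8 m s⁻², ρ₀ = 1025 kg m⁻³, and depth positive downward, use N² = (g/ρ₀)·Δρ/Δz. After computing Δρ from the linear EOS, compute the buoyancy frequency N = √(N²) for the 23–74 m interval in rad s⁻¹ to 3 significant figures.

0.0254 rad s⁻¹

ΔT = -15.6 K, ΔS = +0.73 psu (deep − shallow).
Δρ/ρ₀ = −αΔT + βΔS = 2.808 × 10⁻³ + 5.548 × 10⁻⁴ = 3.3628 × 10⁻³, so Δρ ≈ 3.447 kg m⁻³.
N² = (g/ρ₀)·Δρ/Δz = g·(Δρ/ρ₀)/Δz = 9.8 × 3.3628 × 10⁻³ / 51 = 6.4619 × 10⁻⁴ s⁻².
N = √(6.4619 × 10⁻⁴) = 0.025420 rad s⁻¹ ≈ 0.0254 rad s⁻¹.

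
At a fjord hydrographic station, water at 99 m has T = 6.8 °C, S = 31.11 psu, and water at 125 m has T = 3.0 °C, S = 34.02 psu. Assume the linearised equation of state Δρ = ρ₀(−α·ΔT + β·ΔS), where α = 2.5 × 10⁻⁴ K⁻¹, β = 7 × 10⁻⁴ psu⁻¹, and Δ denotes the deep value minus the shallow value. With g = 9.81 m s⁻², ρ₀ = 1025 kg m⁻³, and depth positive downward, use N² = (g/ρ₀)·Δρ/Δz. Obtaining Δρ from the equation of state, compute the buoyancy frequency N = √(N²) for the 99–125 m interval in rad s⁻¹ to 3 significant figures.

ΔT = -3.8 K, ΔS = +2.91 psu (deep − shallow).
Δρ/ρ₀ = −αΔT + βΔS = 9.50 × 10⁻⁴ + 2.037 × 10⁻³ = 2.987 × 10⁻³, so Δρ ≈ 3.062 kg m⁻³.
N² = (g/ρ₀)·Δρ/Δz = g·(Δρ/ρ₀)/Δz = 9.81 × 2.987 × 10⁻³ / 26 = 1.1270 × 10⁻³ s⁻².
N = √(1.1270 × 10⁻³) = 0.033571 rad s⁻¹ ≈ 0.0336 rad s⁻¹.

0.0336 rad s⁻¹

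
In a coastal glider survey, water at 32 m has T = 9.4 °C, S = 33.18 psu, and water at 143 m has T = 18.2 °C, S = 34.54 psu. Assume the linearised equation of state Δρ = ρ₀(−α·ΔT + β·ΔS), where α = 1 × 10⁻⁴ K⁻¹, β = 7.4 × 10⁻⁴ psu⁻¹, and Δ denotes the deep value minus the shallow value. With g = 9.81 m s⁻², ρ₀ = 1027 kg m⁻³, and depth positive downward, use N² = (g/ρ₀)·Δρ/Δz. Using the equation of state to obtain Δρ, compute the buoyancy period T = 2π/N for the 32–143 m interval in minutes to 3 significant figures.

31.3 min

ΔT = +8.8 K, ΔS = +1.36 psu (deep − shallow).
Δρ/ρ₀ = −αΔT + βΔS = -8.80 × 10⁻⁴ + 1.0064 × 10⁻³ = 1.264 × 10⁻⁴, so Δρ ≈ 0.1298 kg m⁻³.
N² = (g/ρ₀)·Δρ/Δz = g·(Δρ/ρ₀)/Δz = 9.81 × 1.264 × 10⁻⁴ / 111 = 1.1171 × 10⁻⁵ s⁻².
N = √(1.1171 × 10⁻⁵) = 3.3423 × 10⁻³ rad s⁻¹ → T = 2π/N = 1.8799 × 10³ s = 31.332 min ≈ 31.3 min.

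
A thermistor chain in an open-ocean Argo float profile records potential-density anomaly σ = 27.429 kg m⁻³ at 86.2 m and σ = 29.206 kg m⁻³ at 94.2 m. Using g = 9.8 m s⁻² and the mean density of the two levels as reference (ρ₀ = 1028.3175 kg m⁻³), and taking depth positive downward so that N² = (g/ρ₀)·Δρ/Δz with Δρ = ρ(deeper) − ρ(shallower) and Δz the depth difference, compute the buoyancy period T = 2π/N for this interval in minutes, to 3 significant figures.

Δρ = 1029.206 − 1027.429 = 1.777 kg m⁻³ over Δz = 94.2 − 86.2 = 8 m.
N² = (9.8/1028.3175) × (1.777/8) = 2.1169 × 10⁻³ s⁻².
N = √(2.1169 × 10⁻³) = 0.046010 rad s⁻¹, so T = 2π/N = 136.56 s = 2.2760 min ≈ 2.28 min.

2.28 min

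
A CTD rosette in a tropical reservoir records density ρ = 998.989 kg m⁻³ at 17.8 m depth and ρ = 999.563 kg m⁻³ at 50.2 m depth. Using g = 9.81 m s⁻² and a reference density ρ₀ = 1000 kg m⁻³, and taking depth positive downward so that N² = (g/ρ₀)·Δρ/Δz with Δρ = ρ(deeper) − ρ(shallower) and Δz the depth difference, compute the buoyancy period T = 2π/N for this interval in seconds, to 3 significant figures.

477 s

Δρ = 999.563 − 998.989 = 0.574 kg m⁻³ over Δz = 50.2 − 17.8 = 32.4 m.
N² = (9.81/1000) × (0.574/32.4) = 1.7379 × 10⁻⁴ s⁻².
N = √(1.7379 × 10⁻⁴) = 0.013183 rad s⁻¹, so T = 2π/N = 476.61 s ≈ 477 s.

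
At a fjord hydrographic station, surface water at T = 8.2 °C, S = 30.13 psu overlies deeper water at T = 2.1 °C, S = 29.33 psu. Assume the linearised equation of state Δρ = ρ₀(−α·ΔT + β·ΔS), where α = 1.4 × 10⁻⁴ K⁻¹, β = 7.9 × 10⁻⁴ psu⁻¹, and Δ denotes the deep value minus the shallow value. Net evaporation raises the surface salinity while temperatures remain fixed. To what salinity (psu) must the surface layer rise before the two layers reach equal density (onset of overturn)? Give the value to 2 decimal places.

Neutral buoyancy requires −α(T_deep − T_surf) + β(S_deep − S_surf′) = 0.
S_surf′ = S_deep − (α/β)·ΔT = 29.33 − (1.4 × 10⁻⁴/7.9 × 10⁻⁴)·(-6.1) = 30.4110 psu.
Increase required: 30.4110 − 30.13 = 0.2810 psu.

30.41 psu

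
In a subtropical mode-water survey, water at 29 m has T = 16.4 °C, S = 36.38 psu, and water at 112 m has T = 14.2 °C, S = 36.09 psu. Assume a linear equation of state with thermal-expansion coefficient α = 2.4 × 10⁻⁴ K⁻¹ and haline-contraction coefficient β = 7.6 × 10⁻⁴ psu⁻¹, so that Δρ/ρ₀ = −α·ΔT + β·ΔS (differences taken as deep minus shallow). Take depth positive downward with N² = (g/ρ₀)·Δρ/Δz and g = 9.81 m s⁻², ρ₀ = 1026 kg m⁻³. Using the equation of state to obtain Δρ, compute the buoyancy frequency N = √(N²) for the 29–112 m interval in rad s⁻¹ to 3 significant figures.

6.03 × 10⁻³ rad s⁻¹

ΔT = -2.2 K, ΔS = -0.29 psu (deep − shallow).
Δρ/ρ₀ = −αΔT + βΔS = 5.28 × 10⁻⁴ − 2.204 × 10⁻⁴ = 3.076 × 10⁻⁴, so Δρ ≈ 0.3156 kg m⁻³.
N² = (g/ρ₀)·Δρ/Δz = g·(Δρ/ρ₀)/Δz = 9.81 × 3.076 × 10⁻⁴ / 83 = 3.6356 × 10⁻⁵ s⁻².
N = √(3.6356 × 10⁻⁵) = 6.0296 × 10⁻³ rad s⁻¹ ≈ 6.03 × 10⁻³ rad s⁻¹.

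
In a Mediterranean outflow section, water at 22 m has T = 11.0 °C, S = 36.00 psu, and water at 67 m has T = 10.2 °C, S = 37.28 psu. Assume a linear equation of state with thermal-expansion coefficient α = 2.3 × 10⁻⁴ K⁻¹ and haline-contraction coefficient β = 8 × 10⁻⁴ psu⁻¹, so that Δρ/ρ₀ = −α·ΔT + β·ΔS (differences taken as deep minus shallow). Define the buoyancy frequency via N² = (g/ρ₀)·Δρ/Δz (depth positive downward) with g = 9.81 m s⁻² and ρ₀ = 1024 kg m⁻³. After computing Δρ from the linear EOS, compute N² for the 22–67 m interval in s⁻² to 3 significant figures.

ΔT = -0.8 K, ΔS = +1.28 psu (deep − shallow).
Δρ/ρ₀ = −αΔT + βΔS = 1.84 × 10⁻⁴ + 1.024 × 10⁻³ = 1.208 × 10⁻³, so Δρ ≈ 1.237 kg m⁻³.
N² = (g/ρ₀)·Δρ/Δz = g·(Δρ/ρ₀)/Δz = 9.81 × 1.208 × 10⁻³ / 45 = 2.6334 × 10⁻⁴ s⁻² ≈ 2.63 × 10⁻⁴ s⁻².

2.63 × 10⁻⁴ s⁻²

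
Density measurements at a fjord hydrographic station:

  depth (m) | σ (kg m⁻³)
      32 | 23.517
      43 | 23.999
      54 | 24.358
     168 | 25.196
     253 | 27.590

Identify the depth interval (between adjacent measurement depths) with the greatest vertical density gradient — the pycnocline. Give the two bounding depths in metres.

Compute the density gradient over each adjacent pair:
  32–43 m: Δρ/Δz = 0.482/11 = 0.044 kg m⁻⁴
  43–54 m: Δρ/Δz = 0.359/11 = 0.033 kg m⁻⁴
  54–168 m: Δρ/Δz = 0.838/114 = 7.4 × 10⁻³ kg m⁻⁴
  168–253 m: Δρ/Δz = 2.394/85 = 0.028 kg m⁻⁴
The largest gradient is in the 32–43 m interval — the pycnocline.

32–43 m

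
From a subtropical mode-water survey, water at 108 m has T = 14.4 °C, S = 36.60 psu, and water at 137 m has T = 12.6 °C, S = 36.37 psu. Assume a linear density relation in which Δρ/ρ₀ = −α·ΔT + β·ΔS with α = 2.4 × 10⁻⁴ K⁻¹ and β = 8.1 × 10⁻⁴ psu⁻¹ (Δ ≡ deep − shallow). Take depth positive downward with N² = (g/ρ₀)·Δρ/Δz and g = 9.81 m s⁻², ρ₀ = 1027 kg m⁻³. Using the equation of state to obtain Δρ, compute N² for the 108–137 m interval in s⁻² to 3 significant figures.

ΔT = -1.8 K, ΔS = -0.23 psu (deep − shallow).
Δρ/ρ₀ = −αΔT + βΔS = 4.32 × 10⁻⁴ − 1.863 × 10⁻⁴ = 2.457 × 10⁻⁴, so Δρ ≈ 0.2523 kg m⁻³.
N² = (g/ρ₀)·Δρ/Δz = g·(Δρ/ρ₀)/Δz = 9.81 × 2.457 × 10⁻⁴ / 29 = 8.3114 × 10⁻⁵ s⁻² ≈ 8.31 × 10⁻⁵ s⁻².

8.31 × 10⁻⁵ s⁻²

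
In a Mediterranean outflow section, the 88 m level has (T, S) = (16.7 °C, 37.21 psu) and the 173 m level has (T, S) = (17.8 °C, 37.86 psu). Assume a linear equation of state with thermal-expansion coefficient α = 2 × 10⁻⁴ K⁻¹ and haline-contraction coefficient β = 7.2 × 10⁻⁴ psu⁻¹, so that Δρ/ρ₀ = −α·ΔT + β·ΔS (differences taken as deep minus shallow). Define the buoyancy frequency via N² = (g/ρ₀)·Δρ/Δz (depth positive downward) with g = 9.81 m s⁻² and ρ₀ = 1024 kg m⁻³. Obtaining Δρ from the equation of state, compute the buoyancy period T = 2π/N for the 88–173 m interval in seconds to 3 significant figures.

ΔT = +1.1 K, ΔS = +0.65 psu (deep − shallow).
Δρ/ρ₀ = −αΔT + βΔS = -2.20 × 10⁻⁴ + 4.68 × 10⁻⁴ = 2.48 × 10⁻⁴, so Δρ ≈ 0.2540 kg m⁻³.
N² = (g/ρ₀)·Δρ/Δz = g·(Δρ/ρ₀)/Δz = 9.81 × 2.48 × 10⁻⁴ / 85 = 2.8622 × 10⁻⁵ s⁻².
N = √(2.8622 × 10⁻⁵) = 5.3500 × 10⁻³ rad s⁻¹ → T = 2π/N = 1.1744 × 10³ s ≈ 1.17 × 10³ s.

1.17 × 10³ s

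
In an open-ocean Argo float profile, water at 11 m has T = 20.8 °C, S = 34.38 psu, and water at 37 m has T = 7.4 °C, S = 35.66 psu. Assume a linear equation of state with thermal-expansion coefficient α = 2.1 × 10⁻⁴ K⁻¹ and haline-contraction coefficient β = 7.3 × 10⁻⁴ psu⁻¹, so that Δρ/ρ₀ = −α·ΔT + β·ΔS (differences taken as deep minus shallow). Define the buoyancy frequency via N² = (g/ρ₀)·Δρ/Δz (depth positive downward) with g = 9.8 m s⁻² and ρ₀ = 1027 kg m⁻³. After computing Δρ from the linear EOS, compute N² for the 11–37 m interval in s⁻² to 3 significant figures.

ΔT = -13.4 K, ΔS = +1.28 psu (deep − shallow).
Δρ/ρ₀ = −αΔT + βΔS = 2.814 × 10⁻³ + 9.344 × 10⁻⁴ = 3.7484 × 10⁻³, so Δρ ≈ 3.850 kg m⁻³.
N² = (g/ρ₀)·Δρ/Δz = g·(Δρ/ρ₀)/Δz = 9.8 × 3.7484 × 10⁻³ / 26 = 1.4129 × 10⁻³ s⁻² ≈ 1.41 × 10⁻³ s⁻².

1.41 × 10⁻³ s⁻²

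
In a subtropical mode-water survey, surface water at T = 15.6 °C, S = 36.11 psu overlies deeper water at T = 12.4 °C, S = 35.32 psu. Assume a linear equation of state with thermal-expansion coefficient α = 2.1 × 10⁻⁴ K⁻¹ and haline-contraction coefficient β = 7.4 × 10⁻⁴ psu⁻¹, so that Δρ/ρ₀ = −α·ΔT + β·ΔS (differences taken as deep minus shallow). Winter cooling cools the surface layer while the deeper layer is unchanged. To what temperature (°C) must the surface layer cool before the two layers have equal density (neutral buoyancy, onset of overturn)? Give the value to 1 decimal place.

Neutral buoyancy requires Δρ = 0, i.e. −α(T_deep − T_surf′) + β(S_deep − S_surf) = 0.
T_surf′ = T_deep − (β/α)·ΔS = 12.4 − (7.4 × 10⁻⁴/2.1 × 10⁻⁴)·(-0.79) = 15.184 °C.
Cooling required: 15.6 − (15.184) = 0.416 °C.

15.2 °C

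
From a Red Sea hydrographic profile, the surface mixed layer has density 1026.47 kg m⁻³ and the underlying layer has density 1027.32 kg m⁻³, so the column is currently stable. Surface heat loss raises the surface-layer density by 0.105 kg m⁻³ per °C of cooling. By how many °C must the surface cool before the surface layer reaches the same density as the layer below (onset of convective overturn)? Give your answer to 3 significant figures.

Density deficit of the surface layer: 1027.32 − 1026.47 = 0.85 kg m⁻³.
Required change = 0.85 / 0.105 = 8.10 °C.

8.10 °C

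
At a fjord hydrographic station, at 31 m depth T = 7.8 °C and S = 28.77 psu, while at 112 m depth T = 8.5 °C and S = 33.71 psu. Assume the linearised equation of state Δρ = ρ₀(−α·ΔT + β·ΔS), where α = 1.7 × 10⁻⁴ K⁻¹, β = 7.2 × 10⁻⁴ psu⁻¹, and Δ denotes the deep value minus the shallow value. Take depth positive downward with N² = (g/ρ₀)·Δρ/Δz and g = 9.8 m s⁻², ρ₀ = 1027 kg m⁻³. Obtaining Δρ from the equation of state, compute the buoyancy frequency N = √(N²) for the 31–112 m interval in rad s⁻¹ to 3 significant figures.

0.0204 rad s⁻¹

ΔT = +0.7 K, ΔS = +4.94 psu (deep − shallow).
Δρ/ρ₀ = −αΔT + βΔS = -1.19 × 10⁻⁴ + 3.5568 × 10⁻³ = 3.4378 × 10⁻³, so Δρ ≈ 3.531 kg m⁻³.
N² = (g/ρ₀)·Δρ/Δz = g·(Δρ/ρ₀)/Δz = 9.8 × 3.4378 × 10⁻³ / 81 = 4.1593 × 10⁻⁴ s⁻².
N = √(4.1593 × 10⁻⁴) = 0.020394 rad s⁻¹ ≈ 0.0204 rad s⁻¹.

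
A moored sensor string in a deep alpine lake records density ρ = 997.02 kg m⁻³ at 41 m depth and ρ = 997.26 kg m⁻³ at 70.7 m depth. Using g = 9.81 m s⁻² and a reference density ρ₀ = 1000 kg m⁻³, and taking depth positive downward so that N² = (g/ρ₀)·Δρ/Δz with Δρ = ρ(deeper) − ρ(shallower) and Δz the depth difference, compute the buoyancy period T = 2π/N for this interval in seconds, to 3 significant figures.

Δρ = 997.26 − 997.02 = 0.24 kg m⁻³ over Δz = 70.7 − 41 = 29.7 m.
N² = (9.81/1000) × (0.24/29.7) = 7.9273 × 10⁻⁵ s⁻².
N = √(7.9273 × 10⁻⁵) = 8.9035 × 10⁻³ rad s⁻¹, so T = 2π/N = 705.70 s ≈ 706 s.

706 s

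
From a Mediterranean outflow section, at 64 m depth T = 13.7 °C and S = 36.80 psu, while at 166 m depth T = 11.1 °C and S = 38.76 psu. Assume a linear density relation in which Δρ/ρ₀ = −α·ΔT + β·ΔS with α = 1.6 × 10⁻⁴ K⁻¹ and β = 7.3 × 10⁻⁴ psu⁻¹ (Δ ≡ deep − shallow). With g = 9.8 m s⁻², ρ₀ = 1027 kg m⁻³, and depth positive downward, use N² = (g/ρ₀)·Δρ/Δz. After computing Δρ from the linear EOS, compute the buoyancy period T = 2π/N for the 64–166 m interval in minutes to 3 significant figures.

7.86 min

ΔT = -2.6 K, ΔS = +1.96 psu (deep − shallow).
Δρ/ρ₀ = −αΔT + βΔS = 4.16 × 10⁻⁴ + 1.4308 × 10⁻³ = 1.8468 × 10⁻³, so Δρ ≈ 1.897 kg m⁻³.
N² = (g/ρ₀)·Δρ/Δz = g·(Δρ/ρ₀)/Δz = 9.8 × 1.8468 × 10⁻³ / 102 = 1.7744 × 10⁻⁴ s⁻².
N = √(1.7744 × 10⁻⁴) = 0.013321 rad s⁻¹ → T = 2π/N = 471.68 s = 7.8613 min ≈ 7.86 min.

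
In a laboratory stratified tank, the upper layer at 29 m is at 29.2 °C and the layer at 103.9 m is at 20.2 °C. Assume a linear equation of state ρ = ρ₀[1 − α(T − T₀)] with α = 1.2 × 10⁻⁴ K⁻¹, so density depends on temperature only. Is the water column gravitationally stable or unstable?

stable

ΔT = 20.2 − 29.2 = -9.0 K, so Δρ/ρ₀ = −αΔT = 1.08 × 10⁻³.
Δρ/ρ₀ > 0, so Δρ > 0: deeper water is denser → statically stable.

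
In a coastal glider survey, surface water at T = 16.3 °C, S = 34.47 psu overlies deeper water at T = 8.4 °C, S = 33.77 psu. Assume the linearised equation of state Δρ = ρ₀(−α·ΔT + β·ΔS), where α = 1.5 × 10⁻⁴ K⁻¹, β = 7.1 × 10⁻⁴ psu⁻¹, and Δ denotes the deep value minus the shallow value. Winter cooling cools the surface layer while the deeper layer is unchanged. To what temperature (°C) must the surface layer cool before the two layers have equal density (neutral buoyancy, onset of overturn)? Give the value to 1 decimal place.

11.7 °C

Neutral buoyancy requires Δρ = 0, i.e. −α(T_deep − T_surf′) + β(S_deep − S_surf) = 0.
T_surf′ = T_deep − (β/α)·ΔS = 8.4 − (7.1 × 10⁻⁴/1.5 × 10⁻⁴)·(-0.70) = 11.713 °C.
Cooling required: 16.3 − (11.713) = 4.587 °C.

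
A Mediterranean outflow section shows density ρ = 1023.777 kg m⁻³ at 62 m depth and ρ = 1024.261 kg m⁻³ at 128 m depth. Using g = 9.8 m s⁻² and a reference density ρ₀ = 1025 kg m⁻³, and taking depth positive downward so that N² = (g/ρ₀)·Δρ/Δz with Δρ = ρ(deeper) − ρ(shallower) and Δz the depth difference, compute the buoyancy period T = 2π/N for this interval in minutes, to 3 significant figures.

12.5 min

Δρ = 1024.261 − 1023.777 = 0.484 kg m⁻³ over Δz = 128 − 62 = 66 m.
N² = (9.8/1025) × (0.484/66) = 7.0114 × 10⁻⁵ s⁻².
N = √(7.0114 × 10⁻⁵) = 8.3734 × 10⁻³ rad s⁻¹, so T = 2π/N = 750.37 s = 12.506 min ≈ 12.5 min.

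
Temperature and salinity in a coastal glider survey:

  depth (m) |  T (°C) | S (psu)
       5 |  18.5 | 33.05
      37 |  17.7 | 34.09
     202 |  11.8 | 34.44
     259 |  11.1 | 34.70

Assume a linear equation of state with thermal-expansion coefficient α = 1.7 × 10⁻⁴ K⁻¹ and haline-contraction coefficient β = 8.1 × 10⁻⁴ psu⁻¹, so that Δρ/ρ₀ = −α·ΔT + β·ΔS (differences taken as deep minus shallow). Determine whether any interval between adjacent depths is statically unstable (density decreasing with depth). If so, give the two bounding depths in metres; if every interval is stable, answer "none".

none

Evaluate Δρ/ρ₀ = −αΔT + βΔS across each adjacent pair:
  5–37 m: −αΔT+βΔS = −(1.7 × 10⁻⁴)(-0.8)+(8.1 × 10⁻⁴)(+1.04) = 9.8 × 10⁻⁴ → stable
  37–202 m: −αΔT+βΔS = −(1.7 × 10⁻⁴)(-5.9)+(8.1 × 10⁻⁴)(+0.35) = 1.3 × 10⁻³ → stable
  202–259 m: −αΔT+βΔS = −(1.7 × 10⁻⁴)(-0.7)+(8.1 × 10⁻⁴)(+0.26) = 3.3 × 10⁻⁴ → stable
Every interval has Δρ > 0: the column is stably stratified throughout.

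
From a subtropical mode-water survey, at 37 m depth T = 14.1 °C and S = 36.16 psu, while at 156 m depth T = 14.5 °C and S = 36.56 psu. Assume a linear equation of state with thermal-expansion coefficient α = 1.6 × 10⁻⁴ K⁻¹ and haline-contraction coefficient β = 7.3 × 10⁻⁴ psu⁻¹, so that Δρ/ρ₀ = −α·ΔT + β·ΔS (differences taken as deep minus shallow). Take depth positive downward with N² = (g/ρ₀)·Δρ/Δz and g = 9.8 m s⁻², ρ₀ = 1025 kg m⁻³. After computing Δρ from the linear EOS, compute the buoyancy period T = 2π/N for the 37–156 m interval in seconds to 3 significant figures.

ΔT = +0.4 K, ΔS = +0.40 psu (deep − shallow).
Δρ/ρ₀ = −αΔT + βΔS = -6.40 × 10⁻⁵ + 2.92 × 10⁻⁴ = 2.28 × 10⁻⁴, so Δρ ≈ 0.2337 kg m⁻³.
N² = (g/ρ₀)·Δρ/Δz = g·(Δρ/ρ₀)/Δz = 9.8 × 2.28 × 10⁻⁴ / 119 = 1.8776 × 10⁻⁵ s⁻².
N = √(1.8776 × 10⁻⁵) = 4.3331 × 10⁻³ rad s⁻¹ → T = 2π/N = 1.4500 × 10³ s ≈ 1.45 × 10³ s.

1.45 × 10³ s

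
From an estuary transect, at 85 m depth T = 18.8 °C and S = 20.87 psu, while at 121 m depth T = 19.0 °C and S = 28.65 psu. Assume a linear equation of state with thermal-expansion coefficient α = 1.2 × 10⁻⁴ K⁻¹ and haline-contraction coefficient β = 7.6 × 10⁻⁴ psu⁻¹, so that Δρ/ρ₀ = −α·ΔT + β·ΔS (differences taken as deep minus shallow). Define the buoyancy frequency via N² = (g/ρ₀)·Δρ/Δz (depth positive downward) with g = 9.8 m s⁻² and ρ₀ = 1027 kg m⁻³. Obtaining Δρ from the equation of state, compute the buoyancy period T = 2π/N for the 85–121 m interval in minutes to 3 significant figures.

ΔT = +0.2 K, ΔS = +7.78 psu (deep − shallow).
Δρ/ρ₀ = −αΔT + βΔS = -2.40 × 10⁻⁵ + 5.9128 × 10⁻³ = 5.8888 × 10⁻³, so Δρ ≈ 6.048 kg m⁻³.
N² = (g/ρ₀)·Δρ/Δz = g·(Δρ/ρ₀)/Δz = 9.8 × 5.8888 × 10⁻³ / 36 = 1.6031 × 10⁻³ s⁻².
N = √(1.6031 × 10⁻³) = 0.040039 rad s⁻¹ → T = 2π/N = 156.93 s = 2.6155 min ≈ 2.62 min.

2.62 min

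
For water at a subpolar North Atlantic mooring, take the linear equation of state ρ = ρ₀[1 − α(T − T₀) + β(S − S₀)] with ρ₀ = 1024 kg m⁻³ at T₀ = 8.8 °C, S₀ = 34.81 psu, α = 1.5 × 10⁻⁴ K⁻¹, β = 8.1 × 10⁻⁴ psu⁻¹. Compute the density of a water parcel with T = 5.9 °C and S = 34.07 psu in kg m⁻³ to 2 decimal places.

1023.83 kg m⁻³

T − T₀ = -2.9 K, S − S₀ = -0.74 psu.
Bracket = 1 − α·(-2.9) + β·(-0.74) = 1 + (-1.644 × 10⁻⁴) = 0.9998356.
ρ = 1024 × 0.9998356 = 1023.83 kg m⁻³.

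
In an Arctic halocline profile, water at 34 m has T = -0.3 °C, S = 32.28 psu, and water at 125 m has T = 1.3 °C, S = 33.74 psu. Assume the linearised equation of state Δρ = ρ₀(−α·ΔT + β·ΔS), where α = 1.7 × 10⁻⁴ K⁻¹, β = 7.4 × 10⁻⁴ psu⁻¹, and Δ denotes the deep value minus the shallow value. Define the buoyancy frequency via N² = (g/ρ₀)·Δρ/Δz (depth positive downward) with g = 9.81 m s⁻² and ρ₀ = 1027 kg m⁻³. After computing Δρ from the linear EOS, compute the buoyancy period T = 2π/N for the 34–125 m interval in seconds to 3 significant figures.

673 s

ΔT = +1.6 K, ΔS = +1.46 psu (deep − shallow).
Δρ/ρ₀ = −αΔT + βΔS = -2.72 × 10⁻⁴ + 1.0804 × 10⁻³ = 8.084 × 10⁻⁴, so Δρ ≈ 0.8302 kg m⁻³.
N² = (g/ρ₀)·Δρ/Δz = g·(Δρ/ρ₀)/Δz = 9.81 × 8.084 × 10⁻⁴ / 91 = 8.7147 × 10⁻⁵ s⁻².
N = √(8.7147 × 10⁻⁵) = 9.3353 × 10⁻³ rad s⁻¹ → T = 2π/N = 673.06 s ≈ 673 s.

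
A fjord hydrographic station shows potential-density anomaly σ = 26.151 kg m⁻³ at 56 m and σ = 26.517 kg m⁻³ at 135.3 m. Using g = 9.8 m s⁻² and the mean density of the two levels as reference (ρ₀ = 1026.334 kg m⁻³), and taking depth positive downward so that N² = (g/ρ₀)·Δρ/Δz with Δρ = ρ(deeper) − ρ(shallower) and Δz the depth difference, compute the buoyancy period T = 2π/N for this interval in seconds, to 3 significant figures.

946 s

Δρ = 1026.517 − 1026.151 = 0.366 kg m⁻³ over Δz = 135.3 − 56 = 79.3 m.
N² = (9.8/1026.334) × (0.366/79.3) = 4.4070 × 10⁻⁵ s⁻².
N = √(4.4070 × 10⁻⁵) = 6.6385 × 10⁻³ rad s⁻¹, so T = 2π/N = 946.48 s ≈ 946 s.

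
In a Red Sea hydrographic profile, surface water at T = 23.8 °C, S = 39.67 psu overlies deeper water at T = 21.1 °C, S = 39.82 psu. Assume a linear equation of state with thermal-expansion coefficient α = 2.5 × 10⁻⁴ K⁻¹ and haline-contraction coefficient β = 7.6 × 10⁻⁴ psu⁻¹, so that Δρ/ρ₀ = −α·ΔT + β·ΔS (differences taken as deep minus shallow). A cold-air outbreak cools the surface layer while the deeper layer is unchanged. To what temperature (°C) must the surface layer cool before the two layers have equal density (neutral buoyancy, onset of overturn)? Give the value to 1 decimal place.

20.6 °C

Neutral buoyancy requires Δρ = 0, i.e. −α(T_deep − T_surf′) + β(S_deep − S_surf) = 0.
T_surf′ = T_deep − (β/α)·ΔS = 21.1 − (7.6 × 10⁻⁴/2.5 × 10⁻⁴)·(+0.15) = 20.644 °C.
Cooling required: 23.8 − (20.644) = 3.156 °C.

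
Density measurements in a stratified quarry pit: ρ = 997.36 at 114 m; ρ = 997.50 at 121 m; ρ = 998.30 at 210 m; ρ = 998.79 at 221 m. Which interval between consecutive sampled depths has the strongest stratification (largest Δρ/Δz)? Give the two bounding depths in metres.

210–221 m

Compute the density gradient over each adjacent pair:
  114–121 m: Δρ/Δz = 0.14/7 = 0.020 kg m⁻⁴
  121–210 m: Δρ/Δz = 0.80/89 = 9.0 × 10⁻³ kg m⁻⁴
  210–221 m: Δρ/Δz = 0.49/11 = 0.045 kg m⁻⁴
The largest gradient is in the 210–221 m interval — the pycnocline.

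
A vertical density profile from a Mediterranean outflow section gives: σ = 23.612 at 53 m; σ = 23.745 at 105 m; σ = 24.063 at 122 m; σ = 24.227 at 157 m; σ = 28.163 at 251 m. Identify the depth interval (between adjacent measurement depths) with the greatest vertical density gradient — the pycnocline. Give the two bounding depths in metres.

Compute the density gradient over each adjacent pair:
  53–105 m: Δρ/Δz = 0.133/52 = 2.6 × 10⁻³ kg m⁻⁴
  105–122 m: Δρ/Δz = 0.318/17 = 0.019 kg m⁻⁴
  122–157 m: Δρ/Δz = 0.164/35 = 4.7 × 10⁻³ kg m⁻⁴
  157–251 m: Δρ/Δz = 3.936/94 = 0.042 kg m⁻⁴
The largest gradient is in the 157–251 m interval — the pycnocline.

157–251 m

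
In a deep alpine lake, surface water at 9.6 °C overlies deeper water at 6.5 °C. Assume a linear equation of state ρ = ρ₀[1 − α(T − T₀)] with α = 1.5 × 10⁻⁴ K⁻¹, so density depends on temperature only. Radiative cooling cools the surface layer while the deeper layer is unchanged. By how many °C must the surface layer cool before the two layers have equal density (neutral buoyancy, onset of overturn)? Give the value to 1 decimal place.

3.1 °C

With temperature the only control, equal density requires T_surf′ = T_deep.
T_surf′ = 6.5 °C.
Cooling required: 9.6 − 6.5 = 3.1 °C.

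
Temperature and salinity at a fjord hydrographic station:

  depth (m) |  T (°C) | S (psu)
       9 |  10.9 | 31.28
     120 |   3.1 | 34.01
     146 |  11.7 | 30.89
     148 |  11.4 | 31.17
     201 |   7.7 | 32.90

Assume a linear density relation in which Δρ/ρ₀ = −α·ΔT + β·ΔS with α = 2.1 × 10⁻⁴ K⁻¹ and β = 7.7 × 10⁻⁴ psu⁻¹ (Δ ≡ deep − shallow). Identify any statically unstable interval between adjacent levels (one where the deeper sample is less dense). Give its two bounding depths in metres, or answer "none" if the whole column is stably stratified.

Evaluate Δρ/ρ₀ = −αΔT + βΔS across each adjacent pair:
  9–120 m: −αΔT+βΔS = −(2.1 × 10⁻⁴)(-7.8)+(7.7 × 10⁻⁴)(+2.73) = 3.7 × 10⁻³ → stable
  120–146 m: −αΔT+βΔS = −(2.1 × 10⁻⁴)(+8.6)+(7.7 × 10⁻⁴)(-3.12) = -4.2 × 10⁻³ → UNSTABLE
  146–148 m: −αΔT+βΔS = −(2.1 × 10⁻⁴)(-0.3)+(7.7 × 10⁻⁴)(+0.28) = 2.8 × 10⁻⁴ → stable
  148–201 m: −αΔT+βΔS = −(2.1 × 10⁻⁴)(-3.7)+(7.7 × 10⁻⁴)(+1.73) = 2.1 × 10⁻³ → stable
The 120–146 m interval has Δρ < 0: lighter water underlies denser water.

120–146 m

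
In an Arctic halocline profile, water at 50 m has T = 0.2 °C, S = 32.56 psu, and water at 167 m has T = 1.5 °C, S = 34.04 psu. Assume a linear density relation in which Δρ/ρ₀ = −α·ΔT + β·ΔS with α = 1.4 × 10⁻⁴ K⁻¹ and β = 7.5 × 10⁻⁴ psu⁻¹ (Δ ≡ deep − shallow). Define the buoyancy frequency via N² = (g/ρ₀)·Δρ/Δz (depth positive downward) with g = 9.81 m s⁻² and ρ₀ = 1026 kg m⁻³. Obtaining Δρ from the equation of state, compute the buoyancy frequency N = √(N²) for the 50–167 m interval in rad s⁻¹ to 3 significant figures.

8.82 × 10⁻³ rad s⁻¹

ΔT = +1.3 K, ΔS = +1.48 psu (deep − shallow).
Δρ/ρ₀ = −αΔT + βΔS = -1.82 × 10⁻⁴ + 1.11 × 10⁻³ = 9.28 × 10⁻⁴, so Δρ ≈ 0.9521 kg m⁻³.
N² = (g/ρ₀)·Δρ/Δz = g·(Δρ/ρ₀)/Δz = 9.81 × 9.28 × 10⁻⁴ / 117 = 7.7809 × 10⁻⁵ s⁻².
N = √(7.7809 × 10⁻⁵) = 8.8209 × 10⁻³ rad s⁻¹ ≈ 8.82 × 10⁻³ rad s⁻¹.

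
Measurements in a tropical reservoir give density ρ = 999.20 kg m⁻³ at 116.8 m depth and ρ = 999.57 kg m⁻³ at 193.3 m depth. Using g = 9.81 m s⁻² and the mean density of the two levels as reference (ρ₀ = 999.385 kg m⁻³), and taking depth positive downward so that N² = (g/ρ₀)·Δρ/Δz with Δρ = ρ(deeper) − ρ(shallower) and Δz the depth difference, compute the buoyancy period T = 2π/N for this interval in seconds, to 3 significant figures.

912 s

Δρ = 999.57 − 999.20 = 0.37 kg m⁻³ over Δz = 193.3 − 116.8 = 76.5 m.
N² = (9.81/999.385) × (0.37/76.5) = 4.7476 × 10⁻⁵ s⁻².
N = √(4.7476 × 10⁻⁵) = 6.8903 × 10⁻³ rad s⁻¹, so T = 2π/N = 911.89 s ≈ 912 s.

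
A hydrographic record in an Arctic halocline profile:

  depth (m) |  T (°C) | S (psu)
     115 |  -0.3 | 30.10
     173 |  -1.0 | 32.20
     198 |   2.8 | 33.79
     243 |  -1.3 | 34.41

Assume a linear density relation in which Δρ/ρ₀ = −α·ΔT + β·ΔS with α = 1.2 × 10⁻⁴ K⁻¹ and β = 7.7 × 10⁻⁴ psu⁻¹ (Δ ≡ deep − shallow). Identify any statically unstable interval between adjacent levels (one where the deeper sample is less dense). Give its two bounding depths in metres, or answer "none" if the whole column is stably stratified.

none

Evaluate Δρ/ρ₀ = −αΔT + βΔS across each adjacent pair:
  115–173 m: −αΔT+βΔS = −(1.2 × 10⁻⁴)(-0.7)+(7.7 × 10⁻⁴)(+2.10) = 1.7 × 10⁻³ → stable
  173–198 m: −αΔT+βΔS = −(1.2 × 10⁻⁴)(+3.8)+(7.7 × 10⁻⁴)(+1.59) = 7.7 × 10⁻⁴ → stable
  198–243 m: −αΔT+βΔS = −(1.2 × 10⁻⁴)(-4.1)+(7.7 × 10⁻⁴)(+0.62) = 9.7 × 10⁻⁴ → stable
Every interval has Δρ > 0: the column is stably stratified throughout.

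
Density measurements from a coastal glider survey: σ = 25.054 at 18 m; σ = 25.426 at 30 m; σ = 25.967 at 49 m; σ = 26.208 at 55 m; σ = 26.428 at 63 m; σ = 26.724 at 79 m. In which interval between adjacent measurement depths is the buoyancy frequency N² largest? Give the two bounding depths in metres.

Compute the density gradient over each adjacent pair:
  18–30 m: Δρ/Δz = 0.372/12 = 0.031 kg m⁻⁴
  30–49 m: Δρ/Δz = 0.541/19 = 0.028 kg m⁻⁴
  49–55 m: Δρ/Δz = 0.241/6 = 0.040 kg m⁻⁴
  55–63 m: Δρ/Δz = 0.220/8 = 0.028 kg m⁻⁴
  63–79 m: Δρ/Δz = 0.296/16 = 0.018 kg m⁻⁴
The largest gradient is in the 49–55 m interval — the pycnocline.

49–55 m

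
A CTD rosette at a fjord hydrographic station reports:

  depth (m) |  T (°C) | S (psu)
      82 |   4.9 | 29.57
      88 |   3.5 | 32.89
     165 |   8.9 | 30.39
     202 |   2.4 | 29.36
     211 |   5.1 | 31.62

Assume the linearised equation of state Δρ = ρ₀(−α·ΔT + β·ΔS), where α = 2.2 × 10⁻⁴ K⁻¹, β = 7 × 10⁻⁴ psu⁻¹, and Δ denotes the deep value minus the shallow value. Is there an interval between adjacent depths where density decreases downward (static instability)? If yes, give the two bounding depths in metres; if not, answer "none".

Evaluate Δρ/ρ₀ = −αΔT + βΔS across each adjacent pair:
  82–88 m: −αΔT+βΔS = −(2.2 × 10⁻⁴)(-1.4)+(7 × 10⁻⁴)(+3.32) = 2.6 × 10⁻³ → stable
  88–165 m: −αΔT+βΔS = −(2.2 × 10⁻⁴)(+5.4)+(7 × 10⁻⁴)(-2.50) = -2.9 × 10⁻³ → UNSTABLE
  165–202 m: −αΔT+βΔS = −(2.2 × 10⁻⁴)(-6.5)+(7 × 10⁻⁴)(-1.03) = 7.1 × 10⁻⁴ → stable
  202–211 m: −αΔT+βΔS = −(2.2 × 10⁻⁴)(+2.7)+(7 × 10⁻⁴)(+2.26) = 9.9 × 10⁻⁴ → stable
The 88–165 m interval has Δρ < 0: lighter water underlies denser water.

88–165 m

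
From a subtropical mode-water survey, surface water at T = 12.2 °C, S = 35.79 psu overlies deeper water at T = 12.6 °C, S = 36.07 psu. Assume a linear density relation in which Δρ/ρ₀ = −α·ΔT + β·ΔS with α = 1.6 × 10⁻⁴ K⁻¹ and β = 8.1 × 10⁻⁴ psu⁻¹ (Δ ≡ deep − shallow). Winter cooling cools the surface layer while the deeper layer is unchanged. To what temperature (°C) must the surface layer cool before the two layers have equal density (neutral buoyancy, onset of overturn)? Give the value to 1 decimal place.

Neutral buoyancy requires Δρ = 0, i.e. −α(T_deep − T_surf′) + β(S_deep − S_surf) = 0.
T_surf′ = T_deep − (β/α)·ΔS = 12.6 − (8.1 × 10⁻⁴/1.6 × 10⁻⁴)·(+0.28) = 11.182 °C.
Cooling required: 12.2 − (11.182) = 1.018 °C.

11.2 °C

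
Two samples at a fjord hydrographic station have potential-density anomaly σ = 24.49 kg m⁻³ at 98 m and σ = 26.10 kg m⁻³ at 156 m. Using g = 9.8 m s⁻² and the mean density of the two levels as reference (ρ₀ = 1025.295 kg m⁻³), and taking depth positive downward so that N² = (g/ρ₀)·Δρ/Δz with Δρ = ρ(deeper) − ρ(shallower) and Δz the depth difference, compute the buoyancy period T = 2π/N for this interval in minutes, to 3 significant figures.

Δρ = 1026.10 − 1024.49 = 1.61 kg m⁻³ over Δz = 156 − 98 = 58 m.
N² = (9.8/1025.295) × (1.61/58) = 2.6532 × 10⁻⁴ s⁻².
N = √(2.6532 × 10⁻⁴) = 0.016289 rad s⁻¹, so T = 2π/N = 385.73 s = 6.4288 min ≈ 6.43 min.

6.43 min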